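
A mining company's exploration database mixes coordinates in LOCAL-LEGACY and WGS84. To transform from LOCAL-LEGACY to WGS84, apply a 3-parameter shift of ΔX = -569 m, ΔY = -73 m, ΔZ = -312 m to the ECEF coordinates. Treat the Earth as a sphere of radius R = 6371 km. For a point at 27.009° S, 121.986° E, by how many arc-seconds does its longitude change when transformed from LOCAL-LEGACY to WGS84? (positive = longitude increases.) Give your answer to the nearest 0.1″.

Δλ = 18.9″

sin φ = -0.454130, cos φ = 0.890935, sin λ = 0.848178, cos λ = -0.529712.
East component: ΔE = −sin λ·ΔX + cos λ·ΔY = −(0.848178)(-569) + (-0.529712)(-73) = 521.28 m.
1° of latitude spans πR/180 = 111195 m; at latitude φ, 1° of longitude spans that × cos φ = 99067.5 m, so Δλ = 521.28 / 99067.5 × 3600 = 18.943″.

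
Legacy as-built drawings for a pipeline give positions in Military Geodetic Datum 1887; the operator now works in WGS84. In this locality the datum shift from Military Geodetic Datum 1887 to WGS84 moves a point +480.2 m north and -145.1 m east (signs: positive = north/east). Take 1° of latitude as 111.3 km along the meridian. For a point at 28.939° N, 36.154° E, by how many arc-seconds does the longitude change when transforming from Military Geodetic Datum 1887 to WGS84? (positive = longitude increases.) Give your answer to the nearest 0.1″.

At latitude 28.939°, cos φ = 0.875135.
1° of longitude at this latitude = 111.3 × cos φ = 97.40 km, so Δλ = -145.1 / 97402.6 = -0.0014897° = -5.363″.

Δλ = -5.4″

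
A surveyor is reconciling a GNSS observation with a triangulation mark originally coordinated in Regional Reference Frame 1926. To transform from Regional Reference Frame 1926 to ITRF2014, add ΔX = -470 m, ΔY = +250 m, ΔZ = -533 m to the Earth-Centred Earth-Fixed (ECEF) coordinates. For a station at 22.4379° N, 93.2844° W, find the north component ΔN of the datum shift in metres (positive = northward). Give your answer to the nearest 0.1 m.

ΔN = -407.7 m

At φ = 22.4379°, λ = -93.2844°: sin φ = 0.381682, cos φ = 0.924294, sin λ = -0.998357, cos λ = -0.057292.
ΔN = −sin φ cos λ·ΔX − sin φ sin λ·ΔY + cos φ·ΔZ = −(0.381682)(-0.057292)(-470) − (0.381682)(-0.998357)(250) + (0.924294)(-533) = -407.66 m.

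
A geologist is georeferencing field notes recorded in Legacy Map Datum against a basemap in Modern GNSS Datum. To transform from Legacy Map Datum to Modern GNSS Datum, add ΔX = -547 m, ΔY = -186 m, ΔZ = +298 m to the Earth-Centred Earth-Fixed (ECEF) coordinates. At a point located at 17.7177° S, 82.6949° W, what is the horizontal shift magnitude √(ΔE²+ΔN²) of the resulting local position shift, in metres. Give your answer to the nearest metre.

The local east axis at (φ, λ) is (−sin λ, cos λ, 0), so ΔE = −sin(-82.6949°)·(-547) + cos(-82.6949°)·(-186) = -566.21 m.
The local north axis is (−sin φ cos λ, −sin φ sin λ, cos φ), giving ΔN = -21.167 + 56.145 + 283.865 = 318.84 m.
Horizontal magnitude = √(ΔE² + ΔN²) = √((-566.21)² + 318.84²) = 649.81 m.

650 m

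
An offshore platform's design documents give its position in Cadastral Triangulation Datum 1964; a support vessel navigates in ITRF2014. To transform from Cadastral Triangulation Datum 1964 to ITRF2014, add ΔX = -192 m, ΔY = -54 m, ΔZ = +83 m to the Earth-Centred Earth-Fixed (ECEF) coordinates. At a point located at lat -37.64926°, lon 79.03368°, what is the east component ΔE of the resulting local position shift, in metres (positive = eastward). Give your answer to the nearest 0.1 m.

The local east axis at (φ, λ) is (−sin λ, cos λ, 0), so ΔE = −sin(79.03368°)·(-192) + cos(79.03368°)·(-54) = 178.22 m.

ΔE = 178.2 m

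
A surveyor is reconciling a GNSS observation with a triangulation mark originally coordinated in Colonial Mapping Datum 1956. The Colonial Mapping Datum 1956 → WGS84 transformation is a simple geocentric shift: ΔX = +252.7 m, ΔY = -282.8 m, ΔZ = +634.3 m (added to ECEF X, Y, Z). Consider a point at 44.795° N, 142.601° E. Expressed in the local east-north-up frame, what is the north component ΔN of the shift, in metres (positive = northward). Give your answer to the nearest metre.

At φ = 44.795°, λ = 142.601°: sin φ = 0.704572, cos φ = 0.709632, sin λ = 0.607362, cos λ = -0.794425.
ΔN = −sin φ cos λ·ΔX − sin φ sin λ·ΔY + cos φ·ΔZ = −(0.704572)(-0.794425)(252.7) − (0.704572)(0.607362)(-282.8) + (0.709632)(634.3) = 712.58 m.

ΔN = 713 m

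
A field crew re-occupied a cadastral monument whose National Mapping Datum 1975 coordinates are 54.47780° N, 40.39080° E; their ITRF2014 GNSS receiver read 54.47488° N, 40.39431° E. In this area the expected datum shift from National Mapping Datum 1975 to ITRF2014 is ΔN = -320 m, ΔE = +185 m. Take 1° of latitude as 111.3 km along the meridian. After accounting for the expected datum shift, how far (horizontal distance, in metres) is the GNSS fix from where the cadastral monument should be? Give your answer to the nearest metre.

42 m

Observed coordinate differences: Δφ = -0.00292°, Δλ = +0.00351°.
Converting to metres (1° lat = 111300 m, cos φ = 0.581018): observed ΔN = -325.0 m, observed ΔE = 227.0 m.
Subtracting the expected shift leaves a residual of -325.0 − (-320) = -5.0 m north and 227.0 − (185) = 42.0 m east.
Residual distance = √((-5.0)² + 42.0²) = 42.3 m.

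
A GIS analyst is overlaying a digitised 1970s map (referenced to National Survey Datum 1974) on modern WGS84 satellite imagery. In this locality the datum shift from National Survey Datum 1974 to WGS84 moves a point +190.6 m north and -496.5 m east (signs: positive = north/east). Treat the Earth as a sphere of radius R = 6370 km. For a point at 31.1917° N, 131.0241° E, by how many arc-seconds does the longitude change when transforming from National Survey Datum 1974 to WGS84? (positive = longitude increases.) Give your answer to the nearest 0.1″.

At latitude 31.1917°, cos φ = 0.855439.
One radian of longitude at latitude φ spans R cos φ, so Δλ = ΔE / (R cos φ) = -496.5 / (6370000 × 0.855439) = -9.1115e-05 rad = -18.794″.

Δλ = -18.8″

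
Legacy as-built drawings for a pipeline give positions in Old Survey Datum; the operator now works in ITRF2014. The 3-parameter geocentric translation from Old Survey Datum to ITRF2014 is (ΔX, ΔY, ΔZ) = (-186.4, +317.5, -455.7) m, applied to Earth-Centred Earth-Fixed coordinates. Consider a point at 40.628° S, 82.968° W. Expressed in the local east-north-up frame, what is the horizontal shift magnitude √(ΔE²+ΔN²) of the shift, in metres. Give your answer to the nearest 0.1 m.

The local east axis at (φ, λ) is (−sin λ, cos λ, 0), so ΔE = −sin(-82.968°)·(-186.4) + cos(-82.968°)·317.5 = -146.13 m.
The local north axis is (−sin φ cos λ, −sin φ sin λ, cos φ), giving ΔN = -14.859 − 205.183 − 345.855 = -565.90 m.
Horizontal magnitude = √(ΔE² + ΔN²) = √((-146.13)² + (-565.90)²) = 584.46 m.

584.5 m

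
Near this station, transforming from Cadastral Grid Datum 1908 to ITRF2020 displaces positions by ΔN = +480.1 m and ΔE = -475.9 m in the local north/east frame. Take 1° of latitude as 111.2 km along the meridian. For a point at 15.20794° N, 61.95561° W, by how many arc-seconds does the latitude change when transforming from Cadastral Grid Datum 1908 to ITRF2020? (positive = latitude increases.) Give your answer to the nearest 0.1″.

1° of latitude = 111.2 km, so Δφ = 480.1 / 111200 = 0.0043174° = 15.543″.

Δφ = 15.5″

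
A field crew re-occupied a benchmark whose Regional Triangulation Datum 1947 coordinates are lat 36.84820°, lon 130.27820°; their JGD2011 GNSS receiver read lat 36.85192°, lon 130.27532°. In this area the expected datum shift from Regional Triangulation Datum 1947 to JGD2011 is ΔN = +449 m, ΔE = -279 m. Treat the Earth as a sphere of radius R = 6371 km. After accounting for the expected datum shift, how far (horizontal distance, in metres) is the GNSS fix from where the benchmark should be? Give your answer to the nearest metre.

Observed coordinate differences: Δφ = +0.00372°, Δλ = -0.00288°.
Converting to metres (1° lat = 111195 m, cos φ = 0.800227): observed ΔN = 413.6 m, observed ΔE = -256.3 m.
Subtracting the expected shift leaves a residual of 413.6 − (449) = -35.4 m north and -256.3 − (-279) = 22.7 m east.
Residual distance = √((-35.4)² + 22.7²) = 42.0 m.

42 m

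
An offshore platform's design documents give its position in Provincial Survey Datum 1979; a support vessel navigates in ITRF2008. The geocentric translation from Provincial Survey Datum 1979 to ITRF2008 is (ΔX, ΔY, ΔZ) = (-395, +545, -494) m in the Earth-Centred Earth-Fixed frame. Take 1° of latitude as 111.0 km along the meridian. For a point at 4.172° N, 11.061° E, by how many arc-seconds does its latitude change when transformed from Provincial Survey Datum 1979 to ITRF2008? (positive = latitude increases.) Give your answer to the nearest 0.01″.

Δφ = -15.31″

sin φ = 0.072751, cos φ = 0.997350, sin λ = 0.191854, cos λ = 0.981423.
North component: ΔN = −sin φ cos λ·ΔX − sin φ sin λ·ΔY + cos φ·ΔZ = −(0.072751)(0.981423)(-395) − (0.072751)(0.191854)(545) + (0.997350)(-494) = -472.10 m.
1° of latitude spans 111000 m, so Δφ = -472.10 / 111000 × 3600 = -15.311″.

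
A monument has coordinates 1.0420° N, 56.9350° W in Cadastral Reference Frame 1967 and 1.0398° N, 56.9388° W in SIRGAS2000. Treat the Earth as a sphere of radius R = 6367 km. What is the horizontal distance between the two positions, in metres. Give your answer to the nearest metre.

488 m

Δφ = 1.0398° − 1.0420° = -0.0022°; Δλ = -56.9388° − -56.9350° = -0.0038°.
1° along a meridian = πR/180 = 111125 m.
ΔN = Δφ × 111125 = -244.5 m; ΔE = Δλ × 111125 × cos(1.0420°) = -0.0038 × 111125 × 0.999835 = -422.2 m.
Distance = √(ΔE² + ΔN²) = √((-422.2)² + (-244.5)²) = 487.9 m.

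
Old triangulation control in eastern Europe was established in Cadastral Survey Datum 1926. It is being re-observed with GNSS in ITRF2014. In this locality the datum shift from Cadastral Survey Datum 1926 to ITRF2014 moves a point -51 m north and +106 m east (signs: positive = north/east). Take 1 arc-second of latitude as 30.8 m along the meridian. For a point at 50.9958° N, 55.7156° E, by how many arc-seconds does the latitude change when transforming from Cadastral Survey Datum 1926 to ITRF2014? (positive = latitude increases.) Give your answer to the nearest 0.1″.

Δφ = -1.7″

1″ of latitude = 30.80 m, so Δφ = -51.0 / 30.80 = -1.656″.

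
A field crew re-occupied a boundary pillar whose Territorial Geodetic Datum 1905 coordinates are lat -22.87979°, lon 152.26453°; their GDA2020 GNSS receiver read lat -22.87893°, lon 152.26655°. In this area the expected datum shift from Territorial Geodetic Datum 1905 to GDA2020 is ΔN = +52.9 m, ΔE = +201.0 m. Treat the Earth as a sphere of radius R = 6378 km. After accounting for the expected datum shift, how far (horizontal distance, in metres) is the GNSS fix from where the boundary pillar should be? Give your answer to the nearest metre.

Observed coordinate differences: Δφ = +0.00086°, Δλ = +0.00202°.
Converting to metres (1° lat = 111317 m, cos φ = 0.921323): observed ΔN = 95.7 m, observed ΔE = 207.2 m.
Subtracting the expected shift leaves a residual of 95.7 − (52.9) = 42.8 m north and 207.2 − (201.0) = 6.2 m east.
Residual distance = √(42.8² + 6.2²) = 43.3 m.

43 m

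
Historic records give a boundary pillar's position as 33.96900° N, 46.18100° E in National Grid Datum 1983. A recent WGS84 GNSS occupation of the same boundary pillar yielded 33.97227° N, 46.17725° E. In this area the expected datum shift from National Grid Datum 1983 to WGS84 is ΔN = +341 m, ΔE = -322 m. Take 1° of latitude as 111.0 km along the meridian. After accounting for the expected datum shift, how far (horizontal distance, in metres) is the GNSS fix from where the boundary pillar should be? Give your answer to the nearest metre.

Observed coordinate differences: Δφ = +0.00327°, Δλ = -0.00375°.
Converting to metres (1° lat = 111000 m, cos φ = 0.829340): observed ΔN = 363.0 m, observed ΔE = -345.2 m.
Subtracting the expected shift leaves a residual of 363.0 − (341) = 22.0 m north and -345.2 − (-322) = -23.2 m east.
Residual distance = √(22.0² + (-23.2)²) = 32.0 m.

32 m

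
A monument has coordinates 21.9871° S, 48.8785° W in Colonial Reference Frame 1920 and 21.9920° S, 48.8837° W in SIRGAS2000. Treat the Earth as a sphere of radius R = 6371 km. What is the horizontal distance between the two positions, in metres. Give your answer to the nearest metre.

764 m

Δφ = -21.9920° − -21.9871° = -0.0049°; Δλ = -48.8837° − -48.8785° = -0.0052°.
1° along a meridian = πR/180 = 111195 m.
ΔN = Δφ × 111195 = -544.9 m; ΔE = Δλ × 111195 × cos(-21.9871°) = -0.0052 × 111195 × 0.927268 = -536.2 m.
Distance = √(ΔE² + ΔN²) = √((-536.2)² + (-544.9)²) = 764.4 m.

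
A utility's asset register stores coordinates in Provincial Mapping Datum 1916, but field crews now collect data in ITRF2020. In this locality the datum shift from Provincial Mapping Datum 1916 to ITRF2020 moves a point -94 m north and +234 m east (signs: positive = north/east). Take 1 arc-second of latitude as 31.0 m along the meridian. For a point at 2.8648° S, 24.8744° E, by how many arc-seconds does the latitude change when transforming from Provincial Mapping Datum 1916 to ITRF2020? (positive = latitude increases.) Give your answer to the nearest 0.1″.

1″ of latitude = 31.00 m, so Δφ = -94.0 / 31.00 = -3.032″.

Δφ = -3.0″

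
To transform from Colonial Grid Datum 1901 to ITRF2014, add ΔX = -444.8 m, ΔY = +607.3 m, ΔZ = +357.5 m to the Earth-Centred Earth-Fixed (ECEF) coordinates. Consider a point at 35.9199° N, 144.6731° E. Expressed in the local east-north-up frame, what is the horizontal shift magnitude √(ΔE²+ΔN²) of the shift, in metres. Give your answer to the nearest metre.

271 m

At φ = 35.9199°, λ = 144.6731°: sin φ = 0.586654, cos φ = 0.809838, sin λ = 0.578241, cos λ = -0.815866.
ΔE = −sin λ·ΔX + cos λ·ΔY = −(0.578241)·(-444.8) + (-0.815866)·(607.3) = -238.27 m.
ΔN = −sin φ cos λ·ΔX − sin φ sin λ·ΔY + cos φ·ΔZ = −(0.586654)(-0.815866)(-444.8) − (0.586654)(0.578241)(607.3) + (0.809838)(357.5) = -129.39 m.
Horizontal magnitude = √(ΔE² + ΔN²) = √((-238.27)² + (-129.39)²) = 271.14 m.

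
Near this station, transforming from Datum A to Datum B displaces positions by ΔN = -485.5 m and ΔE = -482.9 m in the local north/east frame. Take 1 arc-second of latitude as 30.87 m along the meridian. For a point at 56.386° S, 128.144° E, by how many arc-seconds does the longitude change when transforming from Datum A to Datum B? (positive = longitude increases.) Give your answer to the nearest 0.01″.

Δλ = -28.26″

At latitude -56.386°, cos φ = 0.553595.
1″ of longitude at this latitude = 30.87 × cos φ = 17.0895 m, so Δλ = -482.9 / 17.0895 = -28.257″.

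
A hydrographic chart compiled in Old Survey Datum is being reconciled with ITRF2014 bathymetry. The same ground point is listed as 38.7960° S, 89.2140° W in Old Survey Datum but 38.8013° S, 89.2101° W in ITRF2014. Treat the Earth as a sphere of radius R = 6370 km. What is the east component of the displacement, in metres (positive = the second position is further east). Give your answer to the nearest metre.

ΔE = 338 m

Δφ = -38.8013° − -38.7960° = -0.0053°; Δλ = -89.2101° − -89.2140° = +0.0039°.
1° along a meridian = πR/180 = 111177 m.
ΔN = Δφ × 111177 = -589.2 m; ΔE = Δλ × 111177 × cos(-38.7960°) = +0.0039 × 111177 × 0.779382 = 337.9 m.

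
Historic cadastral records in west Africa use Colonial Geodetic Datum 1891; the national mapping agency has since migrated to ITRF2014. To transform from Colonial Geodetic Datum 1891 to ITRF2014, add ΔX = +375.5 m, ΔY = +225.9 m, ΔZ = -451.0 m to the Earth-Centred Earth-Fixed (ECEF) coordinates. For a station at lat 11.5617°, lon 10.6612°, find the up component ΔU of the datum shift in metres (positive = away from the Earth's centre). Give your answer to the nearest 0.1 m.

At φ = 11.5617°, λ = 10.6612°: sin φ = 0.200423, cos φ = 0.979709, sin λ = 0.185001, cos λ = 0.982738.
ΔU = cos φ cos λ·ΔX + cos φ sin λ·ΔY + sin φ·ΔZ = (0.979709)(0.982738)(375.5) + (0.979709)(0.185001)(225.9) + (0.200423)(-451.0) = 312.08 m.

ΔU = 312.1 m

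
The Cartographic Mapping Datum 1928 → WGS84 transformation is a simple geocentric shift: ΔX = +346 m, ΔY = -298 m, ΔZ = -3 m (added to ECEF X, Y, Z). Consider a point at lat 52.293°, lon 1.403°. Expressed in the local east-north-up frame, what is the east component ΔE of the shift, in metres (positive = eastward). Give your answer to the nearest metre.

ΔE = -306 m

At φ = 52.293°, λ = 1.403°: sin φ = 0.791149, cos φ = 0.611624, sin λ = 0.024485, cos λ = 0.999700.
ΔE = −sin λ·ΔX + cos λ·ΔY = −(0.024485)·(346) + (0.999700)·(-298) = -306.38 m.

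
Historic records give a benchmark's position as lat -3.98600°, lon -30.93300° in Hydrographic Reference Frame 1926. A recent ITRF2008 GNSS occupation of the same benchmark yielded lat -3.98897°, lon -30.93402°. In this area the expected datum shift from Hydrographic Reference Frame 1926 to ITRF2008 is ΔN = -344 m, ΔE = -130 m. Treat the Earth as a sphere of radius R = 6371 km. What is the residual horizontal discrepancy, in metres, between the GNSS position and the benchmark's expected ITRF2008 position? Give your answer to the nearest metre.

22 m

Observed coordinate differences: Δφ = -0.00297°, Δλ = -0.00102°.
Converting to metres (1° lat = 111195 m, cos φ = 0.997581): observed ΔN = -330.2 m, observed ΔE = -113.1 m.
Subtracting the expected shift leaves a residual of -330.2 − (-344) = 13.8 m north and -113.1 − (-130) = 16.9 m east.
Residual distance = √(13.8² + 16.9²) = 21.8 m.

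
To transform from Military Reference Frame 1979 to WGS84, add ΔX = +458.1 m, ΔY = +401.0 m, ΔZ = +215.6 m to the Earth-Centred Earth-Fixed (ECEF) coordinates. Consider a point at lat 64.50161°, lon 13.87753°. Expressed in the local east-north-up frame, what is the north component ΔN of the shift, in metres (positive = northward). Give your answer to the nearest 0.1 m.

At φ = 64.50161°, λ = 13.87753°: sin φ = 0.902597, cos φ = 0.430486, sin λ = 0.239847, cos λ = 0.970811.
ΔN = −sin φ cos λ·ΔX − sin φ sin λ·ΔY + cos φ·ΔZ = −(0.902597)(0.970811)(458.1) − (0.902597)(0.239847)(401.0) + (0.430486)(215.6) = -395.41 m.

ΔN = -395.4 m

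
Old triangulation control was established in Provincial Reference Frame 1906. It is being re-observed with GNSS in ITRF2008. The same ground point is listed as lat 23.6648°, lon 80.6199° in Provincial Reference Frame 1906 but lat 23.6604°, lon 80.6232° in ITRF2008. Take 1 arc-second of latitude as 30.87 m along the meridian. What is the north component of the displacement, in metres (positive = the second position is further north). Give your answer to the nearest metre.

ΔN = -489 m

Δφ = 23.6604° − 23.6648° = -0.0044°; Δλ = 80.6232° − 80.6199° = +0.0033°.
1° of latitude = 3600 × 30.87 = 111132 m.
ΔN = Δφ × 111132 = -489.0 m; ΔE = Δλ × 111132 × cos(23.6648°) = +0.0033 × 111132 × 0.915909 = 335.9 m.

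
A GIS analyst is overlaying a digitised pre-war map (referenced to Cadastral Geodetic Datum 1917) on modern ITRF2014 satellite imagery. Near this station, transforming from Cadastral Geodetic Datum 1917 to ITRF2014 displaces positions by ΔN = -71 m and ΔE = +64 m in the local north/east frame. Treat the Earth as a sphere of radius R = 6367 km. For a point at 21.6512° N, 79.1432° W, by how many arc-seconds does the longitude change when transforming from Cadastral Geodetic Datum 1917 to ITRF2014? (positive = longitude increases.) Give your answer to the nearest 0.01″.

Δλ = 2.23″

At latitude 21.6512°, cos φ = 0.929447.
One radian of longitude at latitude φ spans R cos φ, so Δλ = ΔE / (R cos φ) = 64.0 / (6367000 × 0.929447) = 1.0815e-05 rad = 2.231″.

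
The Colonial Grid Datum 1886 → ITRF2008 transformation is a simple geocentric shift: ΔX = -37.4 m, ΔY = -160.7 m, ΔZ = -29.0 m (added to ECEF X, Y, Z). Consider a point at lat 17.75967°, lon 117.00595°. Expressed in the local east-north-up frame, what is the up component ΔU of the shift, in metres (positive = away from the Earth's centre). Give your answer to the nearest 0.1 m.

ΔU = -129.0 m

At φ = 17.75967°, λ = 117.00595°: sin φ = 0.305025, cos φ = 0.952344, sin λ = 0.890959, cos λ = -0.454083.
ΔU = cos φ cos λ·ΔX + cos φ sin λ·ΔY + sin φ·ΔZ = (0.952344)(-0.454083)(-37.4) + (0.952344)(0.890959)(-160.7) + (0.305025)(-29.0) = -129.03 m.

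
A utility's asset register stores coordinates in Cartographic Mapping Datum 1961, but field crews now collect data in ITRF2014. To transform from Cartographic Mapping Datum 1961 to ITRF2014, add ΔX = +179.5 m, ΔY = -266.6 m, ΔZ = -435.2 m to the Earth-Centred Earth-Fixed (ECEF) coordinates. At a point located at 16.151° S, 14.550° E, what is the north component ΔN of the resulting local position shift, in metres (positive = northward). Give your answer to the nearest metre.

ΔN = -388 m

The local north axis is (−sin φ cos λ, −sin φ sin λ, cos φ), giving ΔN = 48.330 − 18.631 − 418.023 = -388.32 m.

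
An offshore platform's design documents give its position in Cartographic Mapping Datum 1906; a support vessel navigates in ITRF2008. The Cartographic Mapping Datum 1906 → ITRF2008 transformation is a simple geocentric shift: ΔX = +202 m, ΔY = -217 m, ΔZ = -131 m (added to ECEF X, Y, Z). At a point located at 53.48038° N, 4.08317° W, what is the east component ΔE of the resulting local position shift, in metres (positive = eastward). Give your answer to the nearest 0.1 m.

ΔE = -202.1 m

At φ = 53.48038°, λ = -4.08317°: sin φ = 0.803653, cos φ = 0.595098, sin λ = -0.071204, cos λ = 0.997462.
ΔE = −sin λ·ΔX + cos λ·ΔY = −(-0.071204)·(202) + (0.997462)·(-217) = -202.07 m.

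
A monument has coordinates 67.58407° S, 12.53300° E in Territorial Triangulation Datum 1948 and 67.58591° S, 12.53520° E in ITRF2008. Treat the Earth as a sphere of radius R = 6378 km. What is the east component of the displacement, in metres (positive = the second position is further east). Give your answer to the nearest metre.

ΔE = 93 m

Δφ = -67.58591° − -67.58407° = -0.00184°; Δλ = 12.53520° − 12.53300° = +0.00220°.
1° along a meridian = πR/180 = 111317 m.
ΔN = Δφ × 111317 = -204.8 m; ΔE = Δλ × 111317 × cos(-67.58407°) = +0.00220 × 111317 × 0.381327 = 93.4 m.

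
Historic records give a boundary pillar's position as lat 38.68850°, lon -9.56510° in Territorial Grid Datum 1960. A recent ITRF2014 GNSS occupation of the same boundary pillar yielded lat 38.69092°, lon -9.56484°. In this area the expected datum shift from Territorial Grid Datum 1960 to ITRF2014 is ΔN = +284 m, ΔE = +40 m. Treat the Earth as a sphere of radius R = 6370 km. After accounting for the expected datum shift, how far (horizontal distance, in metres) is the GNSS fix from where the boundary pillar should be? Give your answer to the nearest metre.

Observed coordinate differences: Δφ = +0.00242°, Δλ = +0.00026°.
Converting to metres (1° lat = 111177 m, cos φ = 0.780556): observed ΔN = 269.0 m, observed ΔE = 22.6 m.
Subtracting the expected shift leaves a residual of 269.0 − (284) = -15.0 m north and 22.6 − (40) = -17.4 m east.
Residual distance = √((-15.0)² + (-17.4)²) = 23.0 m.

23 m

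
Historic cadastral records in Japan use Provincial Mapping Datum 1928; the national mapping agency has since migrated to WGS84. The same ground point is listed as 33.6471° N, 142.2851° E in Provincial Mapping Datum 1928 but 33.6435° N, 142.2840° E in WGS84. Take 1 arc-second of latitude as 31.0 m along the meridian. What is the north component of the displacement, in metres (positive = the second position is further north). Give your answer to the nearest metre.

Δφ = 33.6435° − 33.6471° = -0.0036°; Δλ = 142.2840° − 142.2851° = -0.0011°.
1° of latitude = 3600 × 31.00 = 111600 m.
ΔN = Δφ × 111600 = -401.8 m; ΔE = Δλ × 111600 × cos(33.6471°) = -0.0011 × 111600 × 0.832466 = -102.2 m.

ΔN = -402 m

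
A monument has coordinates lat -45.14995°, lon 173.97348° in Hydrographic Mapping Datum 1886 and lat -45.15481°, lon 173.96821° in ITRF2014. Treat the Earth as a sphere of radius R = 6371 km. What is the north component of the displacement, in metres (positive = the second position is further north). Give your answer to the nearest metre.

Δφ = -45.15481° − -45.14995° = -0.00486°; Δλ = 173.96821° − 173.97348° = -0.00527°.
1° along a meridian = πR/180 = 111195 m.
ΔN = Δφ × 111195 = -540.4 m; ΔE = Δλ × 111195 × cos(-45.14995°) = -0.00527 × 111195 × 0.705254 = -413.3 m.

ΔN = -540 m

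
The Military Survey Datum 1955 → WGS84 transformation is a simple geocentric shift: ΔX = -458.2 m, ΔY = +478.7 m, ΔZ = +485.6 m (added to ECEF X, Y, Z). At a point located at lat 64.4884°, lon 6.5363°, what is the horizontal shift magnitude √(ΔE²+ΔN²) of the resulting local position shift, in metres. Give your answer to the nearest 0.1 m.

777.4 m

At φ = 64.4884°, λ = 6.5363°: sin φ = 0.902498, cos φ = 0.430694, sin λ = 0.113833, cos λ = 0.993500.
ΔE = −sin λ·ΔX + cos λ·ΔY = −(0.113833)·(-458.2) + (0.993500)·(478.7) = 527.75 m.
ΔN = −sin φ cos λ·ΔX − sin φ sin λ·ΔY + cos φ·ΔZ = −(0.902498)(0.993500)(-458.2) − (0.902498)(0.113833)(478.7) + (0.430694)(485.6) = 570.80 m.
Horizontal magnitude = √(ΔE² + ΔN²) = √(527.75² + 570.80²) = 777.39 m.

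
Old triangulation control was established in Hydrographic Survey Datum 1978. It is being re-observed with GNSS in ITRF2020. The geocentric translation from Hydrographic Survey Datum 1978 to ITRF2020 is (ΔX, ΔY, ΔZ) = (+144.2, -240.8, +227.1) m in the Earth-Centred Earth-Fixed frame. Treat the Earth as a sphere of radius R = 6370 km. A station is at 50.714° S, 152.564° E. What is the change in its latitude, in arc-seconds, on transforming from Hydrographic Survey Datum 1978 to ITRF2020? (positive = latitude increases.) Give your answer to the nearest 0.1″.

Δφ = -1.3″

sin φ = -0.773995, cos φ = 0.633192, sin λ = 0.460758, cos λ = -0.887526.
North component: ΔN = −sin φ cos λ·ΔX − sin φ sin λ·ΔY + cos φ·ΔZ = −(-0.773995)(-0.887526)(144.2) − (-0.773995)(0.460758)(-240.8) + (0.633192)(227.1) = -41.13 m.
1° of latitude spans πR/180 = 111177 m, so Δφ = -41.13 / 111177 × 3600 = -1.332″.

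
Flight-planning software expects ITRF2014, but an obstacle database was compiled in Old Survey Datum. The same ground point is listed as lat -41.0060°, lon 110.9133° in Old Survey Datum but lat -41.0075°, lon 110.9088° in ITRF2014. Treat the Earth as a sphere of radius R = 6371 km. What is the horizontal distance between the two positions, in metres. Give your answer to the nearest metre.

Δφ = -41.0075° − -41.0060° = -0.0015°; Δλ = 110.9088° − 110.9133° = -0.0045°.
1° along a meridian = πR/180 = 111195 m.
ΔN = Δφ × 111195 = -166.8 m; ΔE = Δλ × 111195 × cos(-41.0060°) = -0.0045 × 111195 × 0.754641 = -377.6 m.
Distance = √(ΔE² + ΔN²) = √((-377.6)² + (-166.8)²) = 412.8 m.

413 m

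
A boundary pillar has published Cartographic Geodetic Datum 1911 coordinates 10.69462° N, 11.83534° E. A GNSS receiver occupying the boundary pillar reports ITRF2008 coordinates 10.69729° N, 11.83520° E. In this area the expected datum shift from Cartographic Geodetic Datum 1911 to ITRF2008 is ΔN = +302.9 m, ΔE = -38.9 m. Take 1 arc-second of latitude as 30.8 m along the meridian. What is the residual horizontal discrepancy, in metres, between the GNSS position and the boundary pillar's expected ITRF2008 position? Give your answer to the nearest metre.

Observed coordinate differences: Δφ = +0.00267°, Δλ = -0.00014°.
Converting to metres (1° lat = 110880 m, cos φ = 0.982630): observed ΔN = 296.0 m, observed ΔE = -15.3 m.
Subtracting the expected shift leaves a residual of 296.0 − (302.9) = -6.9 m north and -15.3 − (-38.9) = 23.6 m east.
Residual distance = √((-6.9)² + 23.6²) = 24.6 m.

25 m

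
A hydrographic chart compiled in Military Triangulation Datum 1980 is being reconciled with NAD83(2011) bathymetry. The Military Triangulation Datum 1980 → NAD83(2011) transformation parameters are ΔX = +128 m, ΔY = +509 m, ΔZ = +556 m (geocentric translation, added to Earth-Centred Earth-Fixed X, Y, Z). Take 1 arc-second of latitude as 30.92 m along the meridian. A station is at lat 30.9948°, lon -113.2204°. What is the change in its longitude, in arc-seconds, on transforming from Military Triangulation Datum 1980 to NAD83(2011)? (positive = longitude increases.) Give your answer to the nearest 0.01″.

Δλ = -3.13″

sin φ = 0.514960, cos φ = 0.857214, sin λ = -0.918995, cos λ = -0.394269.
East component: ΔE = −sin λ·ΔX + cos λ·ΔY = −(-0.918995)(128) + (-0.394269)(509) = -83.05 m.
1° of latitude spans 3600 × 30.92 = 111312 m; at latitude φ, 1° of longitude spans that × cos φ = 95418.2 m, so Δλ = -83.05 / 95418.2 × 3600 = -3.133″.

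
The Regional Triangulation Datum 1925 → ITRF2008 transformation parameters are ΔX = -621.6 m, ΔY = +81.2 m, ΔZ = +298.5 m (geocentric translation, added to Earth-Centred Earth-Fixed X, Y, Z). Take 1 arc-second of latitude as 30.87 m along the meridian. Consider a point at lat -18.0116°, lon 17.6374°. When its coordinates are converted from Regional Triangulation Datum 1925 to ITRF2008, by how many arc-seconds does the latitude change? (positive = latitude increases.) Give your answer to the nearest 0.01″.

sin φ = -0.309210, cos φ = 0.950994, sin λ = 0.302992, cos λ = 0.952993.
North component: ΔN = −sin φ cos λ·ΔX − sin φ sin λ·ΔY + cos φ·ΔZ = −(-0.309210)(0.952993)(-621.6) − (-0.309210)(0.302992)(81.2) + (0.950994)(298.5) = 108.31 m.
1° of latitude spans 3600 × 30.87 = 111132 m, so Δφ = 108.31 / 111132 × 3600 = 3.509″.

Δφ = 3.51″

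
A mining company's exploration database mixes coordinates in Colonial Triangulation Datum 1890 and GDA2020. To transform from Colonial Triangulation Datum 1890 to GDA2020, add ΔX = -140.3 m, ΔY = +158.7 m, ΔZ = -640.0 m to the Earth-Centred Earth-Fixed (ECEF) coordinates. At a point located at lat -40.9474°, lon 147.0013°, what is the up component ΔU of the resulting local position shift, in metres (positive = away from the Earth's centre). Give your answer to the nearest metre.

The local up (radial) axis is (cos φ cos λ, cos φ sin λ, sin φ), giving ΔU = 88.875 + 65.282 + 419.434 = 573.59 m.

ΔU = 574 m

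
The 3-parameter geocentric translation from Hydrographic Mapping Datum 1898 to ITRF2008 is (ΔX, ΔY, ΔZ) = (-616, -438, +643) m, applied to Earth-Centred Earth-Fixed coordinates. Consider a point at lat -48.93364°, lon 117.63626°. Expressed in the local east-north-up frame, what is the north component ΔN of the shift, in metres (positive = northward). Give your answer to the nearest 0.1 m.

At φ = -48.93364°, λ = 117.63626°: sin φ = -0.753949, cos φ = 0.656933, sin λ = 0.885910, cos λ = -0.463857.
ΔN = −sin φ cos λ·ΔX − sin φ sin λ·ΔY + cos φ·ΔZ = −(-0.753949)(-0.463857)(-616) − (-0.753949)(0.885910)(-438) + (0.656933)(643) = 345.28 m.

ΔN = 345.3 m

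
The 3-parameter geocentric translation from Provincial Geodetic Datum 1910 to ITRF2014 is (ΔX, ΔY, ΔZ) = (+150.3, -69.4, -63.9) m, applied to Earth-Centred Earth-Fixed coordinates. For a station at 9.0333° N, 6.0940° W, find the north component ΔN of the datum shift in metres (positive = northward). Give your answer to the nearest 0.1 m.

ΔN = -87.7 m

The local north axis is (−sin φ cos λ, −sin φ sin λ, cos φ), giving ΔN = -23.465 − 1.157 − 63.107 = -87.73 m.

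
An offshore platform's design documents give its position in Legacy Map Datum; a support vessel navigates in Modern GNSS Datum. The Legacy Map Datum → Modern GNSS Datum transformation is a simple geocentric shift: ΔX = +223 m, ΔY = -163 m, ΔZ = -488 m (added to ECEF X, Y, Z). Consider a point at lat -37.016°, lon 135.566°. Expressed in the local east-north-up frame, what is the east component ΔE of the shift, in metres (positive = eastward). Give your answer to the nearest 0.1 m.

ΔE = -39.7 m

At φ = -37.016°, λ = 135.566°: sin φ = -0.602038, cos φ = 0.798467, sin λ = 0.700087, cos λ = -0.714057.
ΔE = −sin λ·ΔX + cos λ·ΔY = −(0.700087)·(223) + (-0.714057)·(-163) = -39.73 m.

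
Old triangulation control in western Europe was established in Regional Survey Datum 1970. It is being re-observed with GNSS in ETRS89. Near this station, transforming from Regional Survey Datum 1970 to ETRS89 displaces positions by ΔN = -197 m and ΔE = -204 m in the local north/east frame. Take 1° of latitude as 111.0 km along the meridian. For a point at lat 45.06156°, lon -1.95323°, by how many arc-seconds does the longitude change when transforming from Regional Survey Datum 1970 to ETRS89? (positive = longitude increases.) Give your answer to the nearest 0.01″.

Δλ = -9.37″

At latitude 45.06156°, cos φ = 0.706347.
1° of longitude at this latitude = 111.0 × cos φ = 78.40 km, so Δλ = -204.0 / 78404.5 = -0.0026019° = -9.367″.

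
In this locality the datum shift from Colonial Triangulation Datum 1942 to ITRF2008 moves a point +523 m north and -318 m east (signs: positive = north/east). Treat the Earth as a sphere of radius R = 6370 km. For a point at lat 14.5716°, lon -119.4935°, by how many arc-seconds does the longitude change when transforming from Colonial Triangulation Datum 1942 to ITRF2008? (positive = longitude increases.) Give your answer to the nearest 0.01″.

Δλ = -10.64″

At latitude 14.5716°, cos φ = 0.967834.
One radian of longitude at latitude φ spans R cos φ, so Δλ = ΔE / (R cos φ) = -318.0 / (6370000 × 0.967834) = -5.1581e-05 rad = -10.639″.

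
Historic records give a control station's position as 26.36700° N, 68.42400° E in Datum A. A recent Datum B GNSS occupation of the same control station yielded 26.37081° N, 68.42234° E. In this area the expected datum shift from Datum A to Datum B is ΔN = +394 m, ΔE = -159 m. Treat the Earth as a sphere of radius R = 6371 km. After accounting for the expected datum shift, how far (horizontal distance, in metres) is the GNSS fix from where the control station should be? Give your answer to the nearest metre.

Observed coordinate differences: Δφ = +0.00381°, Δλ = -0.00166°.
Converting to metres (1° lat = 111195 m, cos φ = 0.895968): observed ΔN = 423.7 m, observed ΔE = -165.4 m.
Subtracting the expected shift leaves a residual of 423.7 − (394) = 29.7 m north and -165.4 − (-159) = -6.4 m east.
Residual distance = √(29.7² + (-6.4)²) = 30.3 m.

30 m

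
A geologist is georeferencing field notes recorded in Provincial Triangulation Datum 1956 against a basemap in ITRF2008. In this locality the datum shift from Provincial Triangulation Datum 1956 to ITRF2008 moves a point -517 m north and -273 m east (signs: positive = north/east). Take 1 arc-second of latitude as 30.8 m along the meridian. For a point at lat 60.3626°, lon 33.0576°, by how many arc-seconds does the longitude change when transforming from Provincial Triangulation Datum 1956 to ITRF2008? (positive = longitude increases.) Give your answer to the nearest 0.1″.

At latitude 60.3626°, cos φ = 0.494509.
1″ of longitude at this latitude = 30.80 × cos φ = 15.2309 m, so Δλ = -273.0 / 15.2309 = -17.924″.

Δλ = -17.9″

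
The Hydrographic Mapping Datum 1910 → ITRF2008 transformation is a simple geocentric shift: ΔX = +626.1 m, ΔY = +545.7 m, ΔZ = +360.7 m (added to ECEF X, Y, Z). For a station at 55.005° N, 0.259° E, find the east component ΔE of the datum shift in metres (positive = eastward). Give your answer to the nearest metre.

The local east axis at (φ, λ) is (−sin λ, cos λ, 0), so ΔE = −sin(0.259°)·626.1 + cos(0.259°)·545.7 = 542.86 m.

ΔE = 543 m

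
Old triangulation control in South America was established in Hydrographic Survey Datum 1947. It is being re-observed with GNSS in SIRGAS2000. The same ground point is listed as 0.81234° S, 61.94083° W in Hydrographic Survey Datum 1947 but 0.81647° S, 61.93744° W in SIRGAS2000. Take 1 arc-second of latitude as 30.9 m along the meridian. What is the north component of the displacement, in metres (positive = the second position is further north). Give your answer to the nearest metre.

Δφ = -0.81647° − -0.81234° = -0.00413°; Δλ = -61.93744° − -61.94083° = +0.00339°.
1° of latitude = 3600 × 30.90 = 111240 m.
ΔN = Δφ × 111240 = -459.4 m; ΔE = Δλ × 111240 × cos(-0.81234°) = +0.00339 × 111240 × 0.999899 = 377.1 m.

ΔN = -459 m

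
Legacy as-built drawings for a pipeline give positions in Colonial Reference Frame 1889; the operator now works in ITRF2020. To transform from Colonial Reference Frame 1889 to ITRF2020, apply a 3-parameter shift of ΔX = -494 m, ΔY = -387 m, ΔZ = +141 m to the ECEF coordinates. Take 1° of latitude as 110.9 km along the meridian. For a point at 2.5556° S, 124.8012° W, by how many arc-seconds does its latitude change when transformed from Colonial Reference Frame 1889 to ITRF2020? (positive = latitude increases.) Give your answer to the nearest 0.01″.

sin φ = -0.044589, cos φ = 0.999005, sin λ = -0.821137, cos λ = -0.570731.
North component: ΔN = −sin φ cos λ·ΔX − sin φ sin λ·ΔY + cos φ·ΔZ = −(-0.044589)(-0.570731)(-494) − (-0.044589)(-0.821137)(-387) + (0.999005)(141) = 167.60 m.
1° of latitude spans 110900 m, so Δφ = 167.60 / 110900 × 3600 = 5.441″.

Δφ = 5.44″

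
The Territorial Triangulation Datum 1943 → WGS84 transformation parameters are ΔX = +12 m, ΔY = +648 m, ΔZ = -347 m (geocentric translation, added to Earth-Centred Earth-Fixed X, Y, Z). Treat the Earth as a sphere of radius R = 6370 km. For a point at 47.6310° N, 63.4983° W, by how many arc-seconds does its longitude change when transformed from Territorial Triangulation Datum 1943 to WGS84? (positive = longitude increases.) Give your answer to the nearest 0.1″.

sin φ = 0.738820, cos φ = 0.673903, sin λ = -0.894921, cos λ = 0.446224.
East component: ΔE = −sin λ·ΔX + cos λ·ΔY = −(-0.894921)(12) + (0.446224)(648) = 299.89 m.
1° of latitude spans πR/180 = 111177 m; at latitude φ, 1° of longitude spans that × cos φ = 74922.8 m, so Δλ = 299.89 / 74922.8 × 3600 = 14.410″.

Δλ = 14.4″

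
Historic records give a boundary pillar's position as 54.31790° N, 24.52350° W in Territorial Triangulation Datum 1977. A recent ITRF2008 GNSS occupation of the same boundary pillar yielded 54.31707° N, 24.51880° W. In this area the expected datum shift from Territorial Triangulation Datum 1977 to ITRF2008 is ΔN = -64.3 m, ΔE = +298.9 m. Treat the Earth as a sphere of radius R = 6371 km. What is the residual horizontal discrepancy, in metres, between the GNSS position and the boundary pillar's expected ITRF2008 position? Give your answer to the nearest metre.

Observed coordinate differences: Δφ = -0.00083°, Δλ = +0.00470°.
Converting to metres (1° lat = 111195 m, cos φ = 0.583287): observed ΔN = -92.3 m, observed ΔE = 304.8 m.
Subtracting the expected shift leaves a residual of -92.3 − (-64.3) = -28.0 m north and 304.8 − (298.9) = 5.9 m east.
Residual distance = √((-28.0)² + 5.9²) = 28.6 m.

29 m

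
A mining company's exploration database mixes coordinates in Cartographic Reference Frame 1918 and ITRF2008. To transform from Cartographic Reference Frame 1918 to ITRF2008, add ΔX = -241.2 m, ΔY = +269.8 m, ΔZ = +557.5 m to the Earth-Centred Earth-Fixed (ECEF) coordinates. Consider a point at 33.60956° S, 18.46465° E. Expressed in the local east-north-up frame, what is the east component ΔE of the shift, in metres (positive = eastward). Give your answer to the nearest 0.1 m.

ΔE = 332.3 m

At φ = -33.60956°, λ = 18.46465°: sin φ = -0.553531, cos φ = 0.832829, sin λ = 0.316720, cos λ = 0.948519.
ΔE = −sin λ·ΔX + cos λ·ΔY = −(0.316720)·(-241.2) + (0.948519)·(269.8) = 332.30 m.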